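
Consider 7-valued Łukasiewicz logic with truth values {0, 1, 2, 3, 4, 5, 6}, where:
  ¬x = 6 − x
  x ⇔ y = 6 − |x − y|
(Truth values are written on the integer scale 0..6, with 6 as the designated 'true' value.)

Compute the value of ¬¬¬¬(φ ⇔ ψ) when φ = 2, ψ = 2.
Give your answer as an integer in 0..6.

6

φ ⇔ ψ = 2 ⇔ 2 = 6
¬(φ ⇔ ψ) = ¬6 = 0
¬¬(φ ⇔ ψ) = ¬0 = 6
¬¬¬(φ ⇔ ψ) = ¬6 = 0
¬¬¬¬(φ ⇔ ψ) = ¬0 = 6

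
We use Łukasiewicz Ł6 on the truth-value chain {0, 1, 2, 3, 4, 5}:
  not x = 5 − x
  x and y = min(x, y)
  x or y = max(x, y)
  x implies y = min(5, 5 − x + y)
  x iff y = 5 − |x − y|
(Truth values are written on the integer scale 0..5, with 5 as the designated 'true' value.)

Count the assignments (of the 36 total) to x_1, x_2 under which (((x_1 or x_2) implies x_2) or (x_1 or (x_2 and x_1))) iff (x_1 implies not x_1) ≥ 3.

28

value 5: 16 assignments (counts)
value 4: 7 assignments (counts)
value 3: 5 assignments (counts)
value 2: 2 assignments
value 0: 6 assignments
So 28 of the 36 assignments meet the threshold.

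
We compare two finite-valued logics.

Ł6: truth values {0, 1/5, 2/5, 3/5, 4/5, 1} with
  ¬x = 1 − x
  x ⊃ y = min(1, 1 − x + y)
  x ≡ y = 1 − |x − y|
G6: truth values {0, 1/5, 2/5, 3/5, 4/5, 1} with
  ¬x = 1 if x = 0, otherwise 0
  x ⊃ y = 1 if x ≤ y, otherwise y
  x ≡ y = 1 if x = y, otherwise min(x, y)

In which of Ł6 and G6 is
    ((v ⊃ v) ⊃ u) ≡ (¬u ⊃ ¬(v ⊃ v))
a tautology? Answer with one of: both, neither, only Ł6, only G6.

only Ł6

In Ł6: every assignment gives 1 — tautology.
In G6: at u = 1/5, v = 0 the value is 1/5 — not a tautology.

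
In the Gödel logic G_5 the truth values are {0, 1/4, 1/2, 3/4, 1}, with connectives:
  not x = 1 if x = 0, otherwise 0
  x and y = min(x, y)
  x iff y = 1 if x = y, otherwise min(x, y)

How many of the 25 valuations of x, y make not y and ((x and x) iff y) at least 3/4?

1

value 1: 1 assignment (counts)
value 0: 24 assignments
So 1 of the 25 assignments meets the threshold.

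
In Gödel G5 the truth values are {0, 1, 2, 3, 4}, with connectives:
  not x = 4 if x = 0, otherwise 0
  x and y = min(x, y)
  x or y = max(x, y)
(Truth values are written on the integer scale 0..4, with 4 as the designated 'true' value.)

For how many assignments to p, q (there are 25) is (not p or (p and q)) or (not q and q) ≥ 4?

value 4: 6 assignments (counts)
value 3: 3 assignments
value 2: 5 assignments
value 1: 7 assignments
value 0: 4 assignments
So 6 of the 25 assignments meet the threshold.

6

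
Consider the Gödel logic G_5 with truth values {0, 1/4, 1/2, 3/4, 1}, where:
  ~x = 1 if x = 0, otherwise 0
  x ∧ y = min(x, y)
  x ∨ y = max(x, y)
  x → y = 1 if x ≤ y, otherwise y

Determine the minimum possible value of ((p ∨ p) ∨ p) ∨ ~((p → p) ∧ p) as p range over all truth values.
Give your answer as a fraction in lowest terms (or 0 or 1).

Take p = 1/4:
p ∨ p = 1/4 ∨ 1/4 = 1/4
(p ∨ p) ∨ p = 1/4 ∨ 1/4 = 1/4
p → p = 1/4 → 1/4 = 1
(p → p) ∧ p = 1 ∧ 1/4 = 1/4
~((p → p) ∧ p) = ~1/4 = 0
((p ∨ p) ∨ p) ∨ ~((p → p) ∧ p) = 1/4 ∨ 0 = 1/4
No assignment yields a value below 1/4, so this is the minimum.

1/4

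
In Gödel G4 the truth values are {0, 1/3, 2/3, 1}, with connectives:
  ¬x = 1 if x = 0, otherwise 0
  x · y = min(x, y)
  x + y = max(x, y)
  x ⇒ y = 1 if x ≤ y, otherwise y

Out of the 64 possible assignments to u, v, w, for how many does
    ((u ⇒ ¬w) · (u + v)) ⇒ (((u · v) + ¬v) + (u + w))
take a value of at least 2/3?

value 1: 55 assignments (counts)
value 2/3: 2 assignments (counts)
value 1/3: 4 assignments
value 0: 3 assignments
So 57 of the 64 assignments meet the threshold.

57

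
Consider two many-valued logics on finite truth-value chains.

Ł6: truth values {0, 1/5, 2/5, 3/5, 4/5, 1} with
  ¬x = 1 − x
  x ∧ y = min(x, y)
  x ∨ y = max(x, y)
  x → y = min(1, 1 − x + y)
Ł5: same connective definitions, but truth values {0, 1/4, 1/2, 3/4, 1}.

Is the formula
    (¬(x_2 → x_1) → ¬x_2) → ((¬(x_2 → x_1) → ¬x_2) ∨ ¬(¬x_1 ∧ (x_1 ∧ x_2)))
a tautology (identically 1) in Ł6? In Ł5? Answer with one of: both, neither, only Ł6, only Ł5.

both

In Ł6: every assignment gives 1 — tautology.
In Ł5: every assignment gives 1 — tautology.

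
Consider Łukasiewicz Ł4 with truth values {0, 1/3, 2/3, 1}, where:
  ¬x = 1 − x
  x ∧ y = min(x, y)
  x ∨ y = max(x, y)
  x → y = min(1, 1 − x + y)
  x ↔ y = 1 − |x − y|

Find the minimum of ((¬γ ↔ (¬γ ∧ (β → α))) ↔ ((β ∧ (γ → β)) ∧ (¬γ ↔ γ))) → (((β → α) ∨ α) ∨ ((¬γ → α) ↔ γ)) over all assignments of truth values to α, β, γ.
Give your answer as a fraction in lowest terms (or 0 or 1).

2/3

Take α = 1/3, β = 1, γ = 1/3:
¬γ = ¬1/3 = 2/3
¬γ = ¬1/3 = 2/3
β → α = 1 → 1/3 = 1/3
¬γ ∧ (β → α) = 2/3 ∧ 1/3 = 1/3
¬γ ↔ (¬γ ∧ (β → α)) = 2/3 ↔ 1/3 = 2/3
γ → β = 1/3 → 1 = 1
β ∧ (γ → β) = 1 ∧ 1 = 1
¬γ = ¬1/3 = 2/3
¬γ ↔ γ = 2/3 ↔ 1/3 = 2/3
(β ∧ (γ → β)) ∧ (¬γ ↔ γ) = 1 ∧ 2/3 = 2/3
(¬γ ↔ (¬γ ∧ (β → α))) ↔ ((β ∧ (γ → β)) ∧ (¬γ ↔ γ)) = 2/3 ↔ 2/3 = 1
β → α = 1 → 1/3 = 1/3
(β → α) ∨ α = 1/3 ∨ 1/3 = 1/3
¬γ = ¬1/3 = 2/3
¬γ → α = 2/3 → 1/3 = 2/3
(¬γ → α) ↔ γ = 2/3 ↔ 1/3 = 2/3
((β → α) ∨ α) ∨ ((¬γ → α) ↔ γ) = 1/3 ∨ 2/3 = 2/3
((¬γ ↔ (¬γ ∧ (β → α))) ↔ ((β ∧ (γ → β)) ∧ (¬γ ↔ γ))) → (((β → α) ∨ α) ∨ ((¬γ → α) ↔ γ)) = 1 → 2/3 = 2/3
No assignment yields a value below 2/3, so this is the minimum.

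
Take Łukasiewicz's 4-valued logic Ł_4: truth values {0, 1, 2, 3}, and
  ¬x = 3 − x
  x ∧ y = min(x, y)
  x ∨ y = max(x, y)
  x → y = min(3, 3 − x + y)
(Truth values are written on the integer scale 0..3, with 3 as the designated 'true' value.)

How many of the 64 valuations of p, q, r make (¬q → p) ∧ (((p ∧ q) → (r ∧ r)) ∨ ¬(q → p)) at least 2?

47

value 3: 27 assignments (counts)
value 2: 20 assignments (counts)
value 1: 12 assignments
value 0: 5 assignments
So 47 of the 64 assignments meet the threshold.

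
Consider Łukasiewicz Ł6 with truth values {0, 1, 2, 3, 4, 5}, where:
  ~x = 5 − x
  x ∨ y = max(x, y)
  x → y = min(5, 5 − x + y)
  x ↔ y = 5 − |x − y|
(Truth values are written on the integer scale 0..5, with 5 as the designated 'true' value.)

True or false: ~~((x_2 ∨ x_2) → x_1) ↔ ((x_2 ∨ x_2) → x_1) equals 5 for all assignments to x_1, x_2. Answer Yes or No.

At x_1 = 5, x_2 = 4, for instance:
x_2 ∨ x_2 = 4 ∨ 4 = 4
(x_2 ∨ x_2) → x_1 = 4 → 5 = 5
~((x_2 ∨ x_2) → x_1) = ~5 = 0
~~((x_2 ∨ x_2) → x_1) = ~0 = 5
~~((x_2 ∨ x_2) → x_1) ↔ ((x_2 ∨ x_2) → x_1) = 5 ↔ 5 = 5
and checking the remaining 35 assignments likewise gives ≥ 5 in every case.

Yes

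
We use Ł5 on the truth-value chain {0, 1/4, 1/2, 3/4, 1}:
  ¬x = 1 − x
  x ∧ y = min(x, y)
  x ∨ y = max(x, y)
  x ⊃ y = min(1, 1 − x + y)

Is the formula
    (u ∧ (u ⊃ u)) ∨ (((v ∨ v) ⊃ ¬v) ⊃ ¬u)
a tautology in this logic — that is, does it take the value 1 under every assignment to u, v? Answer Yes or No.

Counterexample: take u = 1/4, v = 0.
u ⊃ u = 1/4 ⊃ 1/4 = 1
u ∧ (u ⊃ u) = 1/4 ∧ 1 = 1/4
v ∨ v = 0 ∨ 0 = 0
¬v = ¬0 = 1
(v ∨ v) ⊃ ¬v = 0 ⊃ 1 = 1
¬u = ¬1/4 = 3/4
((v ∨ v) ⊃ ¬v) ⊃ ¬u = 1 ⊃ 3/4 = 3/4
(u ∧ (u ⊃ u)) ∨ (((v ∨ v) ⊃ ¬v) ⊃ ¬u) = 1/4 ∨ 3/4 = 3/4
This gives 3/4 ≠ 1.

No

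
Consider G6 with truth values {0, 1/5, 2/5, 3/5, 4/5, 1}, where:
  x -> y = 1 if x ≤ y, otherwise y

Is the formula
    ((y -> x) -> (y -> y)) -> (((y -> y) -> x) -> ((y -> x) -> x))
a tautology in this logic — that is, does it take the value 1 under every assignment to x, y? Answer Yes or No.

At x = 0, y = 4/5, for instance:
y -> x = 4/5 -> 0 = 0
y -> y = 4/5 -> 4/5 = 1
(y -> x) -> (y -> y) = 0 -> 1 = 1
(y -> y) -> x = 1 -> 0 = 0
(y -> x) -> x = 0 -> 0 = 1
((y -> y) -> x) -> ((y -> x) -> x) = 0 -> 1 = 1
((y -> x) -> (y -> y)) -> (((y -> y) -> x) -> ((y -> x) -> x)) = 1 -> 1 = 1
and checking the remaining 35 assignments likewise gives ≥ 1 in every case.

Yes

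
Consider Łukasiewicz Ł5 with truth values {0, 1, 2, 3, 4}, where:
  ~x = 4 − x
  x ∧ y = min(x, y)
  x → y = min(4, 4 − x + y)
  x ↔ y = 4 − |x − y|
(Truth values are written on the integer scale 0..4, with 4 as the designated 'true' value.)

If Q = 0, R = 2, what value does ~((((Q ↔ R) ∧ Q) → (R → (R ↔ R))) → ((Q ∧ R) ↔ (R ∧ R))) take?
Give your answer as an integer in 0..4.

Q ↔ R = 0 ↔ 2 = 2
(Q ↔ R) ∧ Q = 2 ∧ 0 = 0
R ↔ R = 2 ↔ 2 = 4
R → (R ↔ R) = 2 → 4 = 4
((Q ↔ R) ∧ Q) → (R → (R ↔ R)) = 0 → 4 = 4
Q ∧ R = 0 ∧ 2 = 0
R ∧ R = 2 ∧ 2 = 2
(Q ∧ R) ↔ (R ∧ R) = 0 ↔ 2 = 2
(((Q ↔ R) ∧ Q) → (R → (R ↔ R))) → ((Q ∧ R) ↔ (R ∧ R)) = 4 → 2 = 2
~((((Q ↔ R) ∧ Q) → (R → (R ↔ R))) → ((Q ∧ R) ↔ (R ∧ R))) = ~2 = 2

2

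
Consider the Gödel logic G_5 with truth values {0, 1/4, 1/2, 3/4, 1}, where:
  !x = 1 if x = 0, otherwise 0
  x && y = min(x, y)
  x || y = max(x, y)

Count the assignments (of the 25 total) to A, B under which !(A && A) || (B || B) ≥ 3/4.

value 1: 9 assignments (counts)
value 3/4: 4 assignments (counts)
value 1/2: 4 assignments
value 1/4: 4 assignments
value 0: 4 assignments
So 13 of the 25 assignments meet the threshold.

13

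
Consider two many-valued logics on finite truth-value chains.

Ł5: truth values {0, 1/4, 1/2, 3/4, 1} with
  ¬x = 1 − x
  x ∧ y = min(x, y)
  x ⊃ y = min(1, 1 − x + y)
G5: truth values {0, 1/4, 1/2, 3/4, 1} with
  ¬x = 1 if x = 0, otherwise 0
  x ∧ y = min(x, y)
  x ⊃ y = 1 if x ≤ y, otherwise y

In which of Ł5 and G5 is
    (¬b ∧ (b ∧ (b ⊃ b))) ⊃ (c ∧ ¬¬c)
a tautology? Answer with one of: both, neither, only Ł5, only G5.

only G5

In Ł5: at b = 1/4, c = 0 the value is 3/4 — not a tautology.
In G5: every assignment gives 1 — tautology.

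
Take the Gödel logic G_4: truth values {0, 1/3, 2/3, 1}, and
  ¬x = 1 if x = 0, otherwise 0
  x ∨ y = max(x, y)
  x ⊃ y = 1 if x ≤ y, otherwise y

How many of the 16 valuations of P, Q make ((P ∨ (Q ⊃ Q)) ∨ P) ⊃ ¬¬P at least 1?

12

P = 0, Q = 0 ↦ 0  <
P = 0, Q = 1/3 ↦ 0  <
P = 0, Q = 2/3 ↦ 0  <
P = 0, Q = 1 ↦ 0  <
P = 1/3, Q = 0 ↦ 1  ≥
P = 1/3, Q = 1/3 ↦ 1  ≥
P = 1/3, Q = 2/3 ↦ 1  ≥
P = 1/3, Q = 1 ↦ 1  ≥
P = 2/3, Q = 0 ↦ 1  ≥
P = 2/3, Q = 1/3 ↦ 1  ≥
P = 2/3, Q = 2/3 ↦ 1  ≥
P = 2/3, Q = 1 ↦ 1  ≥
P = 1, Q = 0 ↦ 1  ≥
P = 1, Q = 1/3 ↦ 1  ≥
P = 1, Q = 2/3 ↦ 1  ≥
P = 1, Q = 1 ↦ 1  ≥
So 12 of the 16 assignments meet the threshold.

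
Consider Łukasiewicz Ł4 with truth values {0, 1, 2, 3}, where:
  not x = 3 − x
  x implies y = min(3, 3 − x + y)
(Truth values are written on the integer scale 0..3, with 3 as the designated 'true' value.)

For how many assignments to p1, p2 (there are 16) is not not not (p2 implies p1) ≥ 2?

3

p1 = 0, p2 = 0 ↦ 0  <
p1 = 0, p2 = 1 ↦ 1  <
p1 = 0, p2 = 2 ↦ 2  ≥
p1 = 0, p2 = 3 ↦ 3  ≥
p1 = 1, p2 = 0 ↦ 0  <
p1 = 1, p2 = 1 ↦ 0  <
p1 = 1, p2 = 2 ↦ 1  <
p1 = 1, p2 = 3 ↦ 2  ≥
p1 = 2, p2 = 0 ↦ 0  <
p1 = 2, p2 = 1 ↦ 0  <
p1 = 2, p2 = 2 ↦ 0  <
p1 = 2, p2 = 3 ↦ 1  <
p1 = 3, p2 = 0 ↦ 0  <
p1 = 3, p2 = 1 ↦ 0  <
p1 = 3, p2 = 2 ↦ 0  <
p1 = 3, p2 = 3 ↦ 0  <
So 3 of the 16 assignments meet the threshold.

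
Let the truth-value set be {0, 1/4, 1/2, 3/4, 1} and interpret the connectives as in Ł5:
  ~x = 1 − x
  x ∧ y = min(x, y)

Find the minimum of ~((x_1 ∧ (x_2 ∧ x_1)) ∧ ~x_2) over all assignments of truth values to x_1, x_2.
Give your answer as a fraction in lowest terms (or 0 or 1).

Take x_1 = 1/2, x_2 = 1/2:
x_2 ∧ x_1 = 1/2 ∧ 1/2 = 1/2
x_1 ∧ (x_2 ∧ x_1) = 1/2 ∧ 1/2 = 1/2
~x_2 = ~1/2 = 1/2
(x_1 ∧ (x_2 ∧ x_1)) ∧ ~x_2 = 1/2 ∧ 1/2 = 1/2
~((x_1 ∧ (x_2 ∧ x_1)) ∧ ~x_2) = ~1/2 = 1/2
No assignment yields a value below 1/2, so this is the minimum.

1/2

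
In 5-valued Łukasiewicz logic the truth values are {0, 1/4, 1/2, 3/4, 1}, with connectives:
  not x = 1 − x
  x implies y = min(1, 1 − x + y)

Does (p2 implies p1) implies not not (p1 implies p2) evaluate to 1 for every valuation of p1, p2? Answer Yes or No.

Counterexample: take p1 = 1/4, p2 = 0.
p2 implies p1 = 0 implies 1/4 = 1
p1 implies p2 = 1/4 implies 0 = 3/4
not (p1 implies p2) = not 3/4 = 1/4
not not (p1 implies p2) = not 1/4 = 3/4
(p2 implies p1) implies not not (p1 implies p2) = 1 implies 3/4 = 3/4
This gives 3/4 ≠ 1.

No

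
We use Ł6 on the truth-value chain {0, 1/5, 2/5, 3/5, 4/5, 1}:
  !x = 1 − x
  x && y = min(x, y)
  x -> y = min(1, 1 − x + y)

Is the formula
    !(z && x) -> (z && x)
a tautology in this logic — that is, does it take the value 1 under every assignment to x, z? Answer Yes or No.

Counterexample: take x = 0, z = 0.
z && x = 0 && 0 = 0
!(z && x) = !0 = 1
z && x = 0 && 0 = 0
!(z && x) -> (z && x) = 1 -> 0 = 0
This gives 0 ≠ 1.

No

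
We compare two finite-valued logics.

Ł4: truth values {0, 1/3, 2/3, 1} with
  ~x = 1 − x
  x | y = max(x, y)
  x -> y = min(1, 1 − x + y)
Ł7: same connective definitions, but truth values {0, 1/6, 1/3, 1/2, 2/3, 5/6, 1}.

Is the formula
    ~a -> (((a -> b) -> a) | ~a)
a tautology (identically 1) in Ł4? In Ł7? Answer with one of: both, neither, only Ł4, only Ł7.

both

In Ł4: every assignment gives 1 — tautology.
In Ł7: every assignment gives 1 — tautology.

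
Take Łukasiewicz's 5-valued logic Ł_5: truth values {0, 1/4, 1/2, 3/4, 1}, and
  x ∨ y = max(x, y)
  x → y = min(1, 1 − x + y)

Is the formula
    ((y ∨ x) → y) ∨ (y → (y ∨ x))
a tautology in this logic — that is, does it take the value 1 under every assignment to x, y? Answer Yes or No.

At x = 1/4, y = 1/2, for instance:
y ∨ x = 1/2 ∨ 1/4 = 1/2
(y ∨ x) → y = 1/2 → 1/2 = 1
y → (y ∨ x) = 1/2 → 1/2 = 1
((y ∨ x) → y) ∨ (y → (y ∨ x)) = 1 ∨ 1 = 1
and checking the remaining 24 assignments likewise gives ≥ 1 in every case.

Yes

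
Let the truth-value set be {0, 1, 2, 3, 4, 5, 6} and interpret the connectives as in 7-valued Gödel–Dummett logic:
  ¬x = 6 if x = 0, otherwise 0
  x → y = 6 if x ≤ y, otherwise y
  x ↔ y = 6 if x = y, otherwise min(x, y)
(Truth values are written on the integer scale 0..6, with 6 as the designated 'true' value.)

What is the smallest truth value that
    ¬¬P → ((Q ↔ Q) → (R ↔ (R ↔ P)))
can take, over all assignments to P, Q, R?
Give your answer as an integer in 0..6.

Take P = 1, Q = 0, R = 1:
¬P = ¬1 = 0
¬¬P = ¬0 = 6
Q ↔ Q = 0 ↔ 0 = 6
R ↔ P = 1 ↔ 1 = 6
R ↔ (R ↔ P) = 1 ↔ 6 = 1
(Q ↔ Q) → (R ↔ (R ↔ P)) = 6 → 1 = 1
¬¬P → ((Q ↔ Q) → (R ↔ (R ↔ P))) = 6 → 1 = 1
No assignment yields a value below 1, so this is the minimum.

1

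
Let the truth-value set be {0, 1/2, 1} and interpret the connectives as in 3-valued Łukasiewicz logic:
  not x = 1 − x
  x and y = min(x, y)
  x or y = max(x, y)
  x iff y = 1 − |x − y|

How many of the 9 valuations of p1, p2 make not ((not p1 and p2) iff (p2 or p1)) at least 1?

p1 = 0, p2 = 0 ↦ 0  <
p1 = 0, p2 = 1/2 ↦ 0  <
p1 = 0, p2 = 1 ↦ 0  <
p1 = 1/2, p2 = 0 ↦ 1/2  <
p1 = 1/2, p2 = 1/2 ↦ 0  <
p1 = 1/2, p2 = 1 ↦ 1/2  <
p1 = 1, p2 = 0 ↦ 1  ≥
p1 = 1, p2 = 1/2 ↦ 1  ≥
p1 = 1, p2 = 1 ↦ 1  ≥
So 3 of the 9 assignments meet the threshold.

3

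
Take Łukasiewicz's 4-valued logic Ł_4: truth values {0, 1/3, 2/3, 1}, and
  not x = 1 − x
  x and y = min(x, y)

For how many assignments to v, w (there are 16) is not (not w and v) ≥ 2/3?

12

v = 0, w = 0 ↦ 1  ≥
v = 0, w = 1/3 ↦ 1  ≥
v = 0, w = 2/3 ↦ 1  ≥
v = 0, w = 1 ↦ 1  ≥
v = 1/3, w = 0 ↦ 2/3  ≥
v = 1/3, w = 1/3 ↦ 2/3  ≥
v = 1/3, w = 2/3 ↦ 2/3  ≥
v = 1/3, w = 1 ↦ 1  ≥
v = 2/3, w = 0 ↦ 1/3  <
v = 2/3, w = 1/3 ↦ 1/3  <
v = 2/3, w = 2/3 ↦ 2/3  ≥
v = 2/3, w = 1 ↦ 1  ≥
v = 1, w = 0 ↦ 0  <
v = 1, w = 1/3 ↦ 1/3  <
v = 1, w = 2/3 ↦ 2/3  ≥
v = 1, w = 1 ↦ 1  ≥
So 12 of the 16 assignments meet the threshold.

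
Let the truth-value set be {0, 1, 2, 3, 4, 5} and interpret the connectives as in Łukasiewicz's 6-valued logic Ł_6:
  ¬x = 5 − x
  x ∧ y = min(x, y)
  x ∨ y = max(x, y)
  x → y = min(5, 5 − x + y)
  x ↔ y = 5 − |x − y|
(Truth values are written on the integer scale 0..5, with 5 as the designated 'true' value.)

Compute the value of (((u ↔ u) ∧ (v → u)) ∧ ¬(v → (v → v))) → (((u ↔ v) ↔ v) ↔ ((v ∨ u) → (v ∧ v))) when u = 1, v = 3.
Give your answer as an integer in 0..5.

5

u ↔ u = 1 ↔ 1 = 5
v → u = 3 → 1 = 3
(u ↔ u) ∧ (v → u) = 5 ∧ 3 = 3
v → v = 3 → 3 = 5
v → (v → v) = 3 → 5 = 5
¬(v → (v → v)) = ¬5 = 0
((u ↔ u) ∧ (v → u)) ∧ ¬(v → (v → v)) = 3 ∧ 0 = 0
u ↔ v = 1 ↔ 3 = 3
(u ↔ v) ↔ v = 3 ↔ 3 = 5
v ∨ u = 3 ∨ 1 = 3
v ∧ v = 3 ∧ 3 = 3
(v ∨ u) → (v ∧ v) = 3 → 3 = 5
((u ↔ v) ↔ v) ↔ ((v ∨ u) → (v ∧ v)) = 5 ↔ 5 = 5
(((u ↔ u) ∧ (v → u)) ∧ ¬(v → (v → v))) → (((u ↔ v) ↔ v) ↔ ((v ∨ u) → (v ∧ v))) = 0 → 5 = 5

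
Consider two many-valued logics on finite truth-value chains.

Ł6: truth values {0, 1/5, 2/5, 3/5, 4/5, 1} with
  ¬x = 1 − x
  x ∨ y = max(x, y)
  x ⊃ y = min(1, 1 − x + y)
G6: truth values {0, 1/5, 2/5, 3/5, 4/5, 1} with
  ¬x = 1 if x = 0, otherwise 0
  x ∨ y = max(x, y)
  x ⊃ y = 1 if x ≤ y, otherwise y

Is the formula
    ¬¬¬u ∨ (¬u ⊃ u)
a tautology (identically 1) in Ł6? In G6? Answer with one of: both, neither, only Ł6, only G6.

In Ł6: at u = 1/5 the value is 4/5 — not a tautology.
In G6: every assignment gives 1 — tautology.

only G6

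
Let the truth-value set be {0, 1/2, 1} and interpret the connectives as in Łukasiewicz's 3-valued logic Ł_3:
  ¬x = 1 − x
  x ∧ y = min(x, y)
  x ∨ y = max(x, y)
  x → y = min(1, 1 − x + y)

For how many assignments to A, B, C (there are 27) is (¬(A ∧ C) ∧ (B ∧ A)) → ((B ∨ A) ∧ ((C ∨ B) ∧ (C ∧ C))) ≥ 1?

23

value 1: 23 assignments (counts)
value 1/2: 3 assignments
value 0: 1 assignment
So 23 of the 27 assignments meet the threshold.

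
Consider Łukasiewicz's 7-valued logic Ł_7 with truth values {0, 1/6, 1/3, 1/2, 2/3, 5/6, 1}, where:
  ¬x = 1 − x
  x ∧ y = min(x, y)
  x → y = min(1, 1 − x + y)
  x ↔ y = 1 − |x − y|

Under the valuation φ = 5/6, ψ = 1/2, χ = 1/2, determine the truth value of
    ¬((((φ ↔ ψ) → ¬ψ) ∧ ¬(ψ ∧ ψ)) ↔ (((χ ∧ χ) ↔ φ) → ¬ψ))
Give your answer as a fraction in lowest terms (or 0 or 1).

φ ↔ ψ = 5/6 ↔ 1/2 = 2/3
¬ψ = ¬1/2 = 1/2
(φ ↔ ψ) → ¬ψ = 2/3 → 1/2 = 5/6
ψ ∧ ψ = 1/2 ∧ 1/2 = 1/2
¬(ψ ∧ ψ) = ¬1/2 = 1/2
((φ ↔ ψ) → ¬ψ) ∧ ¬(ψ ∧ ψ) = 5/6 ∧ 1/2 = 1/2
χ ∧ χ = 1/2 ∧ 1/2 = 1/2
(χ ∧ χ) ↔ φ = 1/2 ↔ 5/6 = 2/3
¬ψ = ¬1/2 = 1/2
((χ ∧ χ) ↔ φ) → ¬ψ = 2/3 → 1/2 = 5/6
(((φ ↔ ψ) → ¬ψ) ∧ ¬(ψ ∧ ψ)) ↔ (((χ ∧ χ) ↔ φ) → ¬ψ) = 1/2 ↔ 5/6 = 2/3
¬((((φ ↔ ψ) → ¬ψ) ∧ ¬(ψ ∧ ψ)) ↔ (((χ ∧ χ) ↔ φ) → ¬ψ)) = ¬2/3 = 1/3

1/3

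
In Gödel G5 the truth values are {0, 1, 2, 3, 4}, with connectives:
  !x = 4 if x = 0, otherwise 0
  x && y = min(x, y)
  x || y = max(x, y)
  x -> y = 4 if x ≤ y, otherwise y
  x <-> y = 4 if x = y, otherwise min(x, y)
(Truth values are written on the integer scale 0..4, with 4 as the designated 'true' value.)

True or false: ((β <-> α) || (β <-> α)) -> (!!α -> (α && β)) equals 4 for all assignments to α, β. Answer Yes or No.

No

Counterexample: take α = 1, β = 1.
β <-> α = 1 <-> 1 = 4
β <-> α = 1 <-> 1 = 4
(β <-> α) || (β <-> α) = 4 || 4 = 4
!α = !1 = 0
!!α = !0 = 4
α && β = 1 && 1 = 1
!!α -> (α && β) = 4 -> 1 = 1
((β <-> α) || (β <-> α)) -> (!!α -> (α && β)) = 4 -> 1 = 1
This gives 1 ≠ 4.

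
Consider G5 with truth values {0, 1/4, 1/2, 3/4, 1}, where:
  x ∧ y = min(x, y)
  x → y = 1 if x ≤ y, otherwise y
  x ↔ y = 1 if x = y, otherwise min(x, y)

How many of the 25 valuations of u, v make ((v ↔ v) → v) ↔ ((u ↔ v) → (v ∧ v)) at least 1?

value 1: 9 assignments (counts)
value 3/4: 4 assignments
value 1/2: 4 assignments
value 1/4: 4 assignments
value 0: 4 assignments
So 9 of the 25 assignments meet the threshold.

9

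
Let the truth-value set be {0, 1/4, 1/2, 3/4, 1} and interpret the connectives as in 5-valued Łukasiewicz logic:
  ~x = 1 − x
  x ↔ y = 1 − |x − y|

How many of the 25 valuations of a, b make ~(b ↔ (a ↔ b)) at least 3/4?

5

value 1: 2 assignments (counts)
value 3/4: 3 assignments (counts)
value 1/2: 6 assignments
value 1/4: 7 assignments
value 0: 7 assignments
So 5 of the 25 assignments meet the threshold.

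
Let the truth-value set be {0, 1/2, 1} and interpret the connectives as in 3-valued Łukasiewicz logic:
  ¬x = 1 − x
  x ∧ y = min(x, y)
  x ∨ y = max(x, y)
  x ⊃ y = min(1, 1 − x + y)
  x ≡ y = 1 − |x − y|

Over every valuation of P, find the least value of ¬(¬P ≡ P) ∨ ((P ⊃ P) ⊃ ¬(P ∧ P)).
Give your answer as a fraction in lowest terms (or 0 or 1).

Take P = 1/2:
¬P = ¬1/2 = 1/2
¬P ≡ P = 1/2 ≡ 1/2 = 1
¬(¬P ≡ P) = ¬1 = 0
P ⊃ P = 1/2 ⊃ 1/2 = 1
P ∧ P = 1/2 ∧ 1/2 = 1/2
¬(P ∧ P) = ¬1/2 = 1/2
(P ⊃ P) ⊃ ¬(P ∧ P) = 1 ⊃ 1/2 = 1/2
¬(¬P ≡ P) ∨ ((P ⊃ P) ⊃ ¬(P ∧ P)) = 0 ∨ 1/2 = 1/2
No assignment yields a value below 1/2, so this is the minimum.

1/2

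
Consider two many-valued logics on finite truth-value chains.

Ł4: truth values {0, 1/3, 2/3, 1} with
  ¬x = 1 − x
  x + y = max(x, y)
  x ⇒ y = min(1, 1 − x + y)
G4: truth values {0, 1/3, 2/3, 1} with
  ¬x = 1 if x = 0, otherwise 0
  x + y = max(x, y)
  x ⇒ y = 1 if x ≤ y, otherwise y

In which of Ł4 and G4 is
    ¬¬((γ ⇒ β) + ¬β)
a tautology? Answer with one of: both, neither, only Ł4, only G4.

In Ł4: at β = 1/3, γ = 2/3 the value is 2/3 — not a tautology.
In G4: every assignment gives 1 — tautology.

only G4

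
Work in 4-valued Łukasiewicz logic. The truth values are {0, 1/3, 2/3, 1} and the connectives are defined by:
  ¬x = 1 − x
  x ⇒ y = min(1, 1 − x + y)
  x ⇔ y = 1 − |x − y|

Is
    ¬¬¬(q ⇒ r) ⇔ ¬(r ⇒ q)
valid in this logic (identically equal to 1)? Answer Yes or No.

Counterexample: take q = 0, r = 1/3.
q ⇒ r = 0 ⇒ 1/3 = 1
¬(q ⇒ r) = ¬1 = 0
¬¬(q ⇒ r) = ¬0 = 1
¬¬¬(q ⇒ r) = ¬1 = 0
r ⇒ q = 1/3 ⇒ 0 = 2/3
¬(r ⇒ q) = ¬2/3 = 1/3
¬¬¬(q ⇒ r) ⇔ ¬(r ⇒ q) = 0 ⇔ 1/3 = 2/3
This gives 2/3 ≠ 1.

No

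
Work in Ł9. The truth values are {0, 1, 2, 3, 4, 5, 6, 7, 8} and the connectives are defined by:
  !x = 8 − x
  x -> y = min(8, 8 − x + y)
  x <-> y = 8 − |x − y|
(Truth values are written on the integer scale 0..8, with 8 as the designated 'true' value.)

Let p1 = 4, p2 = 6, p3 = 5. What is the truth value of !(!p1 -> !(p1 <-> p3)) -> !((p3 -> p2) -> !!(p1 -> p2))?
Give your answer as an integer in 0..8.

5

!p1 = !4 = 4
p1 <-> p3 = 4 <-> 5 = 7
!(p1 <-> p3) = !7 = 1
!p1 -> !(p1 <-> p3) = 4 -> 1 = 5
!(!p1 -> !(p1 <-> p3)) = !5 = 3
p3 -> p2 = 5 -> 6 = 8
p1 -> p2 = 4 -> 6 = 8
!(p1 -> p2) = !8 = 0
!!(p1 -> p2) = !0 = 8
(p3 -> p2) -> !!(p1 -> p2) = 8 -> 8 = 8
!((p3 -> p2) -> !!(p1 -> p2)) = !8 = 0
!(!p1 -> !(p1 <-> p3)) -> !((p3 -> p2) -> !!(p1 -> p2)) = 3 -> 0 = 5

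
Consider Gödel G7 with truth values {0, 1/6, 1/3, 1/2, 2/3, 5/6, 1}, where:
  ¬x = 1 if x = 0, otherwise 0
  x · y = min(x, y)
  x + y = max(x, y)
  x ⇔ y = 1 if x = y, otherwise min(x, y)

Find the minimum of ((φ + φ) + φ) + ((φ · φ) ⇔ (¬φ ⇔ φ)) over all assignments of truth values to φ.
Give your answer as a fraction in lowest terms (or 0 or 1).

Take φ = 1/6:
φ + φ = 1/6 + 1/6 = 1/6
(φ + φ) + φ = 1/6 + 1/6 = 1/6
φ · φ = 1/6 · 1/6 = 1/6
¬φ = ¬1/6 = 0
¬φ ⇔ φ = 0 ⇔ 1/6 = 0
(φ · φ) ⇔ (¬φ ⇔ φ) = 1/6 ⇔ 0 = 0
((φ + φ) + φ) + ((φ · φ) ⇔ (¬φ ⇔ φ)) = 1/6 + 0 = 1/6
No assignment yields a value below 1/6, so this is the minimum.

1/6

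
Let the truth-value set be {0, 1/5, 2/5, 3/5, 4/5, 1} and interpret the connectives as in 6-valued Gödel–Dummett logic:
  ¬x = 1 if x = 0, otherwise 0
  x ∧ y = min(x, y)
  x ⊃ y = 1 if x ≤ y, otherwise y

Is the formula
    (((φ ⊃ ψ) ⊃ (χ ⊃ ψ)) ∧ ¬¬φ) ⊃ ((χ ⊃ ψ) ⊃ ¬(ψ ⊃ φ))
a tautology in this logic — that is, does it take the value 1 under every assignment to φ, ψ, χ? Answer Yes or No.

No

Counterexample: take φ = 1/5, ψ = 0, χ = 0.
φ ⊃ ψ = 1/5 ⊃ 0 = 0
χ ⊃ ψ = 0 ⊃ 0 = 1
(φ ⊃ ψ) ⊃ (χ ⊃ ψ) = 0 ⊃ 1 = 1
¬φ = ¬1/5 = 0
¬¬φ = ¬0 = 1
((φ ⊃ ψ) ⊃ (χ ⊃ ψ)) ∧ ¬¬φ = 1 ∧ 1 = 1
χ ⊃ ψ = 0 ⊃ 0 = 1
ψ ⊃ φ = 0 ⊃ 1/5 = 1
¬(ψ ⊃ φ) = ¬1 = 0
(χ ⊃ ψ) ⊃ ¬(ψ ⊃ φ) = 1 ⊃ 0 = 0
(((φ ⊃ ψ) ⊃ (χ ⊃ ψ)) ∧ ¬¬φ) ⊃ ((χ ⊃ ψ) ⊃ ¬(ψ ⊃ φ)) = 1 ⊃ 0 = 0
This gives 0 ≠ 1.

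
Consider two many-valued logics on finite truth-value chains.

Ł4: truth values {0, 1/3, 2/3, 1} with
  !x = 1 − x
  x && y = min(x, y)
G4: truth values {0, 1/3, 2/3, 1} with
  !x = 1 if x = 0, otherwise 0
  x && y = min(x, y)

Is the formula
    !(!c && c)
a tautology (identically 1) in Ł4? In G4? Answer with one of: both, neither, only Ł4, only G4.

only G4

In Ł4: at c = 1/3 the value is 2/3 — not a tautology.
In G4: every assignment gives 1 — tautology.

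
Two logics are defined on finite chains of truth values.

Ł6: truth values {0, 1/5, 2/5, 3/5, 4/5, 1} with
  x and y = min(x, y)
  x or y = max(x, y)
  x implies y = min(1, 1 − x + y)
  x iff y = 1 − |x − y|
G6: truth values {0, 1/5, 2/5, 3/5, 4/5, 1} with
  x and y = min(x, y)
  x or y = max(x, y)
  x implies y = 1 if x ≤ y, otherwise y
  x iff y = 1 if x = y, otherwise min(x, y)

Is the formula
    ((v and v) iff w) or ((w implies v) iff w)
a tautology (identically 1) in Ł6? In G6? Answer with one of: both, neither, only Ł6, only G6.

neither

In Ł6: at v = 0, w = 1/5 the value is 4/5 — not a tautology.
In G6: at v = 0, w = 1/5 the value is 0 — not a tautology.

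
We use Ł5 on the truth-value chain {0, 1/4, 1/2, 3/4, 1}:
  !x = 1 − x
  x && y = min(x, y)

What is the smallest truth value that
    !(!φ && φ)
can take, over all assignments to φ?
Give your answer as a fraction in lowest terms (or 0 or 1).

1/2

Take φ = 1/2:
!φ = !1/2 = 1/2
!φ && φ = 1/2 && 1/2 = 1/2
!(!φ && φ) = !1/2 = 1/2
No assignment yields a value below 1/2, so this is the minimum.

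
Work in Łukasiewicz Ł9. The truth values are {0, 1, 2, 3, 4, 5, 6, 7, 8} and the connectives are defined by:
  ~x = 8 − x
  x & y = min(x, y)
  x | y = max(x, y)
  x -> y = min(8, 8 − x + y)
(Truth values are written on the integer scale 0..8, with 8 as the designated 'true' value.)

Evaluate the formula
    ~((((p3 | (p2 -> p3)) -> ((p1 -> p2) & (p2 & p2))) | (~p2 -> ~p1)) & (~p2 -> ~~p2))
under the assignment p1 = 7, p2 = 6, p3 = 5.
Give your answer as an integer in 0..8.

p2 -> p3 = 6 -> 5 = 7
p3 | (p2 -> p3) = 5 | 7 = 7
p1 -> p2 = 7 -> 6 = 7
p2 & p2 = 6 & 6 = 6
(p1 -> p2) & (p2 & p2) = 7 & 6 = 6
(p3 | (p2 -> p3)) -> ((p1 -> p2) & (p2 & p2)) = 7 -> 6 = 7
~p2 = ~6 = 2
~p1 = ~7 = 1
~p2 -> ~p1 = 2 -> 1 = 7
((p3 | (p2 -> p3)) -> ((p1 -> p2) & (p2 & p2))) | (~p2 -> ~p1) = 7 | 7 = 7
~p2 = ~6 = 2
~p2 = ~6 = 2
~~p2 = ~2 = 6
~p2 -> ~~p2 = 2 -> 6 = 8
(((p3 | (p2 -> p3)) -> ((p1 -> p2) & (p2 & p2))) | (~p2 -> ~p1)) & (~p2 -> ~~p2) = 7 & 8 = 7
~((((p3 | (p2 -> p3)) -> ((p1 -> p2) & (p2 & p2))) | (~p2 -> ~p1)) & (~p2 -> ~~p2)) = ~7 = 1

1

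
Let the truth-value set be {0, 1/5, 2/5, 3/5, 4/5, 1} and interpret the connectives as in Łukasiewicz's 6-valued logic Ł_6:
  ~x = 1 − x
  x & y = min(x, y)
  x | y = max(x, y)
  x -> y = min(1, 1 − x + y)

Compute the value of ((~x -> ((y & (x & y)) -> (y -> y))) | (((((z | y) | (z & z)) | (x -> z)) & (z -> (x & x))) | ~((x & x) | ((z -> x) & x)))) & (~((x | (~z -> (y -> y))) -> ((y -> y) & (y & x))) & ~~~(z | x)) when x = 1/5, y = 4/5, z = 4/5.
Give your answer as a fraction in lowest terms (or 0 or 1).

~x = ~1/5 = 4/5
x & y = 1/5 & 4/5 = 1/5
y & (x & y) = 4/5 & 1/5 = 1/5
y -> y = 4/5 -> 4/5 = 1
(y & (x & y)) -> (y -> y) = 1/5 -> 1 = 1
~x -> ((y & (x & y)) -> (y -> y)) = 4/5 -> 1 = 1
z | y = 4/5 | 4/5 = 4/5
z & z = 4/5 & 4/5 = 4/5
(z | y) | (z & z) = 4/5 | 4/5 = 4/5
x -> z = 1/5 -> 4/5 = 1
((z | y) | (z & z)) | (x -> z) = 4/5 | 1 = 1
x & x = 1/5 & 1/5 = 1/5
z -> (x & x) = 4/5 -> 1/5 = 2/5
(((z | y) | (z & z)) | (x -> z)) & (z -> (x & x)) = 1 & 2/5 = 2/5
x & x = 1/5 & 1/5 = 1/5
z -> x = 4/5 -> 1/5 = 2/5
(z -> x) & x = 2/5 & 1/5 = 1/5
(x & x) | ((z -> x) & x) = 1/5 | 1/5 = 1/5
~((x & x) | ((z -> x) & x)) = ~1/5 = 4/5
((((z | y) | (z & z)) | (x -> z)) & (z -> (x & x))) | ~((x & x) | ((z -> x) & x)) = 2/5 | 4/5 = 4/5
(~x -> ((y & (x & y)) -> (y -> y))) | (((((z | y) | (z & z)) | (x -> z)) & (z -> (x & x))) | ~((x & x) | ((z -> x) & x))) = 1 | 4/5 = 1
~z = ~4/5 = 1/5
y -> y = 4/5 -> 4/5 = 1
~z -> (y -> y) = 1/5 -> 1 = 1
x | (~z -> (y -> y)) = 1/5 | 1 = 1
y -> y = 4/5 -> 4/5 = 1
y & x = 4/5 & 1/5 = 1/5
(y -> y) & (y & x) = 1 & 1/5 = 1/5
(x | (~z -> (y -> y))) -> ((y -> y) & (y & x)) = 1 -> 1/5 = 1/5
~((x | (~z -> (y -> y))) -> ((y -> y) & (y & x))) = ~1/5 = 4/5
z | x = 4/5 | 1/5 = 4/5
~(z | x) = ~4/5 = 1/5
~~(z | x) = ~1/5 = 4/5
~~~(z | x) = ~4/5 = 1/5
~((x | (~z -> (y -> y))) -> ((y -> y) & (y & x))) & ~~~(z | x) = 4/5 & 1/5 = 1/5
((~x -> ((y & (x & y)) -> (y -> y))) | (((((z | y) | (z & z)) | (x -> z)) & (z -> (x & x))) | ~((x & x) | ((z -> x) & x)))) & (~((x | (~z -> (y -> y))) -> ((y -> y) & (y & x))) & ~~~(z | x)) = 1 & 1/5 = 1/5

1/5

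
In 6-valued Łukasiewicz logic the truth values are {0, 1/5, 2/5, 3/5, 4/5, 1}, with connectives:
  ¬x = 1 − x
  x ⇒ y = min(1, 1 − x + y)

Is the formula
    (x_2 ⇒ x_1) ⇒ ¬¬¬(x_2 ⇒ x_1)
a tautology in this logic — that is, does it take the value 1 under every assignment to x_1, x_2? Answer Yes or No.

No

Counterexample: take x_1 = 0, x_2 = 0.
x_2 ⇒ x_1 = 0 ⇒ 0 = 1
x_2 ⇒ x_1 = 0 ⇒ 0 = 1
¬(x_2 ⇒ x_1) = ¬1 = 0
¬¬(x_2 ⇒ x_1) = ¬0 = 1
¬¬¬(x_2 ⇒ x_1) = ¬1 = 0
(x_2 ⇒ x_1) ⇒ ¬¬¬(x_2 ⇒ x_1) = 1 ⇒ 0 = 0
This gives 0 ≠ 1.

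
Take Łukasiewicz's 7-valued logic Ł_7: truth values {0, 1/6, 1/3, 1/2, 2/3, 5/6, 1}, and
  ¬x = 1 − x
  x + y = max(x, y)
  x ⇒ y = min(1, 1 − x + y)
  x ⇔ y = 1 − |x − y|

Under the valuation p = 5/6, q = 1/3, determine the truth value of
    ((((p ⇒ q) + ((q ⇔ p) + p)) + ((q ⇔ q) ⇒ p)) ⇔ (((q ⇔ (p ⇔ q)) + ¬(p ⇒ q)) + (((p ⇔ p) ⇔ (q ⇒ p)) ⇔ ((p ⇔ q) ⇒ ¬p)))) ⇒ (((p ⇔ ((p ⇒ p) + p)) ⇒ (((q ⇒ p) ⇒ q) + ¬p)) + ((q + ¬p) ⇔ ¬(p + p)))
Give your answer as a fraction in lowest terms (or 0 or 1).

5/6

p ⇒ q = 5/6 ⇒ 1/3 = 1/2
q ⇔ p = 1/3 ⇔ 5/6 = 1/2
(q ⇔ p) + p = 1/2 + 5/6 = 5/6
(p ⇒ q) + ((q ⇔ p) + p) = 1/2 + 5/6 = 5/6
q ⇔ q = 1/3 ⇔ 1/3 = 1
(q ⇔ q) ⇒ p = 1 ⇒ 5/6 = 5/6
((p ⇒ q) + ((q ⇔ p) + p)) + ((q ⇔ q) ⇒ p) = 5/6 + 5/6 = 5/6
p ⇔ q = 5/6 ⇔ 1/3 = 1/2
q ⇔ (p ⇔ q) = 1/3 ⇔ 1/2 = 5/6
p ⇒ q = 5/6 ⇒ 1/3 = 1/2
¬(p ⇒ q) = ¬1/2 = 1/2
(q ⇔ (p ⇔ q)) + ¬(p ⇒ q) = 5/6 + 1/2 = 5/6
p ⇔ p = 5/6 ⇔ 5/6 = 1
q ⇒ p = 1/3 ⇒ 5/6 = 1
(p ⇔ p) ⇔ (q ⇒ p) = 1 ⇔ 1 = 1
p ⇔ q = 5/6 ⇔ 1/3 = 1/2
¬p = ¬5/6 = 1/6
(p ⇔ q) ⇒ ¬p = 1/2 ⇒ 1/6 = 2/3
((p ⇔ p) ⇔ (q ⇒ p)) ⇔ ((p ⇔ q) ⇒ ¬p) = 1 ⇔ 2/3 = 2/3
((q ⇔ (p ⇔ q)) + ¬(p ⇒ q)) + (((p ⇔ p) ⇔ (q ⇒ p)) ⇔ ((p ⇔ q) ⇒ ¬p)) = 5/6 + 2/3 = 5/6
(((p ⇒ q) + ((q ⇔ p) + p)) + ((q ⇔ q) ⇒ p)) ⇔ (((q ⇔ (p ⇔ q)) + ¬(p ⇒ q)) + (((p ⇔ p) ⇔ (q ⇒ p)) ⇔ ((p ⇔ q) ⇒ ¬p))) = 5/6 ⇔ 5/6 = 1
p ⇒ p = 5/6 ⇒ 5/6 = 1
(p ⇒ p) + p = 1 + 5/6 = 1
p ⇔ ((p ⇒ p) + p) = 5/6 ⇔ 1 = 5/6
q ⇒ p = 1/3 ⇒ 5/6 = 1
(q ⇒ p) ⇒ q = 1 ⇒ 1/3 = 1/3
¬p = ¬5/6 = 1/6
((q ⇒ p) ⇒ q) + ¬p = 1/3 + 1/6 = 1/3
(p ⇔ ((p ⇒ p) + p)) ⇒ (((q ⇒ p) ⇒ q) + ¬p) = 5/6 ⇒ 1/3 = 1/2
¬p = ¬5/6 = 1/6
q + ¬p = 1/3 + 1/6 = 1/3
p + p = 5/6 + 5/6 = 5/6
¬(p + p) = ¬5/6 = 1/6
(q + ¬p) ⇔ ¬(p + p) = 1/3 ⇔ 1/6 = 5/6
((p ⇔ ((p ⇒ p) + p)) ⇒ (((q ⇒ p) ⇒ q) + ¬p)) + ((q + ¬p) ⇔ ¬(p + p)) = 1/2 + 5/6 = 5/6
((((p ⇒ q) + ((q ⇔ p) + p)) + ((q ⇔ q) ⇒ p)) ⇔ (((q ⇔ (p ⇔ q)) + ¬(p ⇒ q)) + (((p ⇔ p) ⇔ (q ⇒ p)) ⇔ ((p ⇔ q) ⇒ ¬p)))) ⇒ (((p ⇔ ((p ⇒ p) + p)) ⇒ (((q ⇒ p) ⇒ q) + ¬p)) + ((q + ¬p) ⇔ ¬(p + p))) = 1 ⇒ 5/6 = 5/6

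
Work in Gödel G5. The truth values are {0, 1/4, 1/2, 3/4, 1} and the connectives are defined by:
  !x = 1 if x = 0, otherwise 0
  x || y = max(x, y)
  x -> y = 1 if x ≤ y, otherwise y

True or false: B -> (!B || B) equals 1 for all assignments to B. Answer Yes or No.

Yes

B = 0 ↦ 1
B = 1/4 ↦ 1
B = 1/2 ↦ 1
B = 3/4 ↦ 1
B = 1 ↦ 1
Every assignment gives a value ≥ 1.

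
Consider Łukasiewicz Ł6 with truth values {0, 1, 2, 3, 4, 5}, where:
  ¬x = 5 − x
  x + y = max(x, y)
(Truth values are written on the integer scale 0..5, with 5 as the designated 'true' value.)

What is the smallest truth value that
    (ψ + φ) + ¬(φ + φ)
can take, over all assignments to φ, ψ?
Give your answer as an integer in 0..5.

Take φ = 2, ψ = 0:
ψ + φ = 0 + 2 = 2
φ + φ = 2 + 2 = 2
¬(φ + φ) = ¬2 = 3
(ψ + φ) + ¬(φ + φ) = 2 + 3 = 3
No assignment yields a value below 3, so this is the minimum.

3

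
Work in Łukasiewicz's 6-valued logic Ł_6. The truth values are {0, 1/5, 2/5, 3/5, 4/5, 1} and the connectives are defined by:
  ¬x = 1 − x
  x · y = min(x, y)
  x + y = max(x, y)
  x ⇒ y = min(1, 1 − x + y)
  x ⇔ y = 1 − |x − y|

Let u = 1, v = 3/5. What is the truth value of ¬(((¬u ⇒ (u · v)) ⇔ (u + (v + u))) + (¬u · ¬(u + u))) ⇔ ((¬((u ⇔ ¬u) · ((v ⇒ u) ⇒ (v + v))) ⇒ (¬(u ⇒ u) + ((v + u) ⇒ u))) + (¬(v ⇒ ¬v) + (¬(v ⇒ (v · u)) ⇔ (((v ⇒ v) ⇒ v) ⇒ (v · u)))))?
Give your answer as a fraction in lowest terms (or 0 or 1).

¬u = ¬1 = 0
u · v = 1 · 3/5 = 3/5
¬u ⇒ (u · v) = 0 ⇒ 3/5 = 1
v + u = 3/5 + 1 = 1
u + (v + u) = 1 + 1 = 1
(¬u ⇒ (u · v)) ⇔ (u + (v + u)) = 1 ⇔ 1 = 1
¬u = ¬1 = 0
u + u = 1 + 1 = 1
¬(u + u) = ¬1 = 0
¬u · ¬(u + u) = 0 · 0 = 0
((¬u ⇒ (u · v)) ⇔ (u + (v + u))) + (¬u · ¬(u + u)) = 1 + 0 = 1
¬(((¬u ⇒ (u · v)) ⇔ (u + (v + u))) + (¬u · ¬(u + u))) = ¬1 = 0
¬u = ¬1 = 0
u ⇔ ¬u = 1 ⇔ 0 = 0
v ⇒ u = 3/5 ⇒ 1 = 1
v + v = 3/5 + 3/5 = 3/5
(v ⇒ u) ⇒ (v + v) = 1 ⇒ 3/5 = 3/5
(u ⇔ ¬u) · ((v ⇒ u) ⇒ (v + v)) = 0 · 3/5 = 0
¬((u ⇔ ¬u) · ((v ⇒ u) ⇒ (v + v))) = ¬0 = 1
u ⇒ u = 1 ⇒ 1 = 1
¬(u ⇒ u) = ¬1 = 0
v + u = 3/5 + 1 = 1
(v + u) ⇒ u = 1 ⇒ 1 = 1
¬(u ⇒ u) + ((v + u) ⇒ u) = 0 + 1 = 1
¬((u ⇔ ¬u) · ((v ⇒ u) ⇒ (v + v))) ⇒ (¬(u ⇒ u) + ((v + u) ⇒ u)) = 1 ⇒ 1 = 1
¬v = ¬3/5 = 2/5
v ⇒ ¬v = 3/5 ⇒ 2/5 = 4/5
¬(v ⇒ ¬v) = ¬4/5 = 1/5
v · u = 3/5 · 1 = 3/5
v ⇒ (v · u) = 3/5 ⇒ 3/5 = 1
¬(v ⇒ (v · u)) = ¬1 = 0
v ⇒ v = 3/5 ⇒ 3/5 = 1
(v ⇒ v) ⇒ v = 1 ⇒ 3/5 = 3/5
v · u = 3/5 · 1 = 3/5
((v ⇒ v) ⇒ v) ⇒ (v · u) = 3/5 ⇒ 3/5 = 1
¬(v ⇒ (v · u)) ⇔ (((v ⇒ v) ⇒ v) ⇒ (v · u)) = 0 ⇔ 1 = 0
¬(v ⇒ ¬v) + (¬(v ⇒ (v · u)) ⇔ (((v ⇒ v) ⇒ v) ⇒ (v · u))) = 1/5 + 0 = 1/5
(¬((u ⇔ ¬u) · ((v ⇒ u) ⇒ (v + v))) ⇒ (¬(u ⇒ u) + ((v + u) ⇒ u))) + (¬(v ⇒ ¬v) + (¬(v ⇒ (v · u)) ⇔ (((v ⇒ v) ⇒ v) ⇒ (v · u)))) = 1 + 1/5 = 1
¬(((¬u ⇒ (u · v)) ⇔ (u + (v + u))) + (¬u · ¬(u + u))) ⇔ ((¬((u ⇔ ¬u) · ((v ⇒ u) ⇒ (v + v))) ⇒ (¬(u ⇒ u) + ((v + u) ⇒ u))) + (¬(v ⇒ ¬v) + (¬(v ⇒ (v · u)) ⇔ (((v ⇒ v) ⇒ v) ⇒ (v · u))))) = 0 ⇔ 1 = 0

0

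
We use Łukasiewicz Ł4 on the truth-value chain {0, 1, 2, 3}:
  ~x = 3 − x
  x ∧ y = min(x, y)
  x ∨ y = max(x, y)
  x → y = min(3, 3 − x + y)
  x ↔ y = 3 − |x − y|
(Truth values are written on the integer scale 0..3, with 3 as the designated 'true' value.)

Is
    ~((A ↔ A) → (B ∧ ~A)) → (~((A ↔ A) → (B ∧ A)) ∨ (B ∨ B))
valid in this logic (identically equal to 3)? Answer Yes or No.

Counterexample: take A = 3, B = 1.
A ↔ A = 3 ↔ 3 = 3
~A = ~3 = 0
B ∧ ~A = 1 ∧ 0 = 0
(A ↔ A) → (B ∧ ~A) = 3 → 0 = 0
~((A ↔ A) → (B ∧ ~A)) = ~0 = 3
A ↔ A = 3 ↔ 3 = 3
B ∧ A = 1 ∧ 3 = 1
(A ↔ A) → (B ∧ A) = 3 → 1 = 1
~((A ↔ A) → (B ∧ A)) = ~1 = 2
B ∨ B = 1 ∨ 1 = 1
~((A ↔ A) → (B ∧ A)) ∨ (B ∨ B) = 2 ∨ 1 = 2
~((A ↔ A) → (B ∧ ~A)) → (~((A ↔ A) → (B ∧ A)) ∨ (B ∨ B)) = 3 → 2 = 2
This gives 2 ≠ 3.

No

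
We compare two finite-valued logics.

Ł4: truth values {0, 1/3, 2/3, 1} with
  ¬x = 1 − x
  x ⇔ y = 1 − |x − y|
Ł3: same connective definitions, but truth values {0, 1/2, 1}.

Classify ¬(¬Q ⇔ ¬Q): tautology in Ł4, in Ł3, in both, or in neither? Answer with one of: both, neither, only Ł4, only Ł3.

In Ł4: at Q = 0 the value is 0 — not a tautology.
In Ł3: at Q = 0 the value is 0 — not a tautology.

neither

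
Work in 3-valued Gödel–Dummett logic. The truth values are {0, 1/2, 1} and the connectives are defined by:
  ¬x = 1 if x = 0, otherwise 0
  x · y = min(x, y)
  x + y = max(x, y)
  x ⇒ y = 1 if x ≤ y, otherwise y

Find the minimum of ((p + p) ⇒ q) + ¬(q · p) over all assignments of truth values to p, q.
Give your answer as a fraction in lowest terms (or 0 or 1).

1/2

Take p = 1, q = 1/2:
p + p = 1 + 1 = 1
(p + p) ⇒ q = 1 ⇒ 1/2 = 1/2
q · p = 1/2 · 1 = 1/2
¬(q · p) = ¬1/2 = 0
((p + p) ⇒ q) + ¬(q · p) = 1/2 + 0 = 1/2
No assignment yields a value below 1/2, so this is the minimum.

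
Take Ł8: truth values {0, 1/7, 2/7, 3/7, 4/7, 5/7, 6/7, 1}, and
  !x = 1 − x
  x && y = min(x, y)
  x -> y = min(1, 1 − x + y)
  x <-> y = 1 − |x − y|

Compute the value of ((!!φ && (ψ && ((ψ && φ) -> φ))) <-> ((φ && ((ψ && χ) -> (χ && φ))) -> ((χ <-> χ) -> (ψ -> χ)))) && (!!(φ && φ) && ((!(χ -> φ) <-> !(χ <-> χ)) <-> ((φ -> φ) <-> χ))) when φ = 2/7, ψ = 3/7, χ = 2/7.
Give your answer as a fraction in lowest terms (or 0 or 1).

!φ = !2/7 = 5/7
!!φ = !5/7 = 2/7
ψ && φ = 3/7 && 2/7 = 2/7
(ψ && φ) -> φ = 2/7 -> 2/7 = 1
ψ && ((ψ && φ) -> φ) = 3/7 && 1 = 3/7
!!φ && (ψ && ((ψ && φ) -> φ)) = 2/7 && 3/7 = 2/7
ψ && χ = 3/7 && 2/7 = 2/7
χ && φ = 2/7 && 2/7 = 2/7
(ψ && χ) -> (χ && φ) = 2/7 -> 2/7 = 1
φ && ((ψ && χ) -> (χ && φ)) = 2/7 && 1 = 2/7
χ <-> χ = 2/7 <-> 2/7 = 1
ψ -> χ = 3/7 -> 2/7 = 6/7
(χ <-> χ) -> (ψ -> χ) = 1 -> 6/7 = 6/7
(φ && ((ψ && χ) -> (χ && φ))) -> ((χ <-> χ) -> (ψ -> χ)) = 2/7 -> 6/7 = 1
(!!φ && (ψ && ((ψ && φ) -> φ))) <-> ((φ && ((ψ && χ) -> (χ && φ))) -> ((χ <-> χ) -> (ψ -> χ))) = 2/7 <-> 1 = 2/7
φ && φ = 2/7 && 2/7 = 2/7
!(φ && φ) = !2/7 = 5/7
!!(φ && φ) = !5/7 = 2/7
χ -> φ = 2/7 -> 2/7 = 1
!(χ -> φ) = !1 = 0
χ <-> χ = 2/7 <-> 2/7 = 1
!(χ <-> χ) = !1 = 0
!(χ -> φ) <-> !(χ <-> χ) = 0 <-> 0 = 1
φ -> φ = 2/7 -> 2/7 = 1
(φ -> φ) <-> χ = 1 <-> 2/7 = 2/7
(!(χ -> φ) <-> !(χ <-> χ)) <-> ((φ -> φ) <-> χ) = 1 <-> 2/7 = 2/7
!!(φ && φ) && ((!(χ -> φ) <-> !(χ <-> χ)) <-> ((φ -> φ) <-> χ)) = 2/7 && 2/7 = 2/7
((!!φ && (ψ && ((ψ && φ) -> φ))) <-> ((φ && ((ψ && χ) -> (χ && φ))) -> ((χ <-> χ) -> (ψ -> χ)))) && (!!(φ && φ) && ((!(χ -> φ) <-> !(χ <-> χ)) <-> ((φ -> φ) <-> χ))) = 2/7 && 2/7 = 2/7

2/7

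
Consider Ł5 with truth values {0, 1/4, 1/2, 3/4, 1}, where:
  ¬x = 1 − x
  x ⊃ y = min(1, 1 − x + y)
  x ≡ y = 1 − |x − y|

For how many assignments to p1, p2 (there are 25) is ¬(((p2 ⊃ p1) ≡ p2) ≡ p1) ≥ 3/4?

value 1: 2 assignments (counts)
value 3/4: 2 assignments (counts)
value 1/2: 8 assignments
value 1/4: 4 assignments
value 0: 9 assignments
So 4 of the 25 assignments meet the threshold.

4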